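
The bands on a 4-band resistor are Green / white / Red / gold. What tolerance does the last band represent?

±5%

The last band, gold, is the tolerance band.
Gold corresponds to ±5%.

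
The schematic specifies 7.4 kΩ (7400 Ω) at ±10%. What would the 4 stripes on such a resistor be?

7400 Ω = 74 × 10^2.
7 → violet
4 → yellow
Multiplier 10^2 → red.
±10% tolerance → silver.

violet, yellow, red, silver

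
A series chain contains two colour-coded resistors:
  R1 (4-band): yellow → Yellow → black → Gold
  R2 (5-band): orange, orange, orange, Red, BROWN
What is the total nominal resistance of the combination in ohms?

33344 Ω

R1: yellow, yellow → 44; black ×1 → 44 Ω.
R2: orange, orange, orange → 333; red ×10^2 → 33300 Ω.
Series: 44 + 33300 = 33344 Ω.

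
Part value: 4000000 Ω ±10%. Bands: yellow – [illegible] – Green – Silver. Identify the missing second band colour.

4000000 Ω = 40 × 10^5.
The second band gives digit 0 of the significand, and 0 is black.

black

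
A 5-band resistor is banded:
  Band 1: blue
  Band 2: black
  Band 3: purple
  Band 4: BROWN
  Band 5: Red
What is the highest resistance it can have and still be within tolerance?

Blue → 6 (first significant figure)
Black → 0 (second significant figure)
Violet → 7 (third significant figure)
Brown → ×10 multiplier
Red → ±2% tolerance
607 × 10 = 6070 Ω
Highest = 6070 × (1 + 2/100) = 6191.4 Ω.

6191.4 Ω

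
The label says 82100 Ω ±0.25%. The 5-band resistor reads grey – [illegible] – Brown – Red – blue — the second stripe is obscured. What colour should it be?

red

82100 Ω = 821 × 10^2.
The second band gives digit 2 of the significand, and 2 is red.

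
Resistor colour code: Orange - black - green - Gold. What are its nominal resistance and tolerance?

3000000 Ω ±5%

Orange → 3 (first significant figure)
Black → 0 (second significant figure)
Green → ×10^5 multiplier
Gold → ±5% tolerance
30 × 100000 = 3000000 Ω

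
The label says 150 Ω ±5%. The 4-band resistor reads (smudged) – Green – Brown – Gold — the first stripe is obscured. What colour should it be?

brown

150 Ω = 15 × 10^1.
The first band gives digit 1 of the significand, and 1 is brown.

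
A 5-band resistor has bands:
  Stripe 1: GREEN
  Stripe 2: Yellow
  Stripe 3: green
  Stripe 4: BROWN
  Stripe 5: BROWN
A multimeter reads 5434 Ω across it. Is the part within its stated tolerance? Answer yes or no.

yes

Green → 5 (first significant figure)
Yellow → 4 (second significant figure)
Green → 5 (third significant figure)
Brown → ×10 multiplier
Brown → ±1% tolerance
545 × 10 = 5450 Ω
Allowed range: 5395.5 Ω to 5504.5 Ω.
5434 Ω lies inside that range.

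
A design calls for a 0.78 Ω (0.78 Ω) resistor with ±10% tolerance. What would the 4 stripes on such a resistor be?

violet, grey, silver, silver

0.78 Ω = 78 × 10^-2.
7 → violet
8 → grey
Multiplier 10^-2 → silver.
±10% tolerance → silver.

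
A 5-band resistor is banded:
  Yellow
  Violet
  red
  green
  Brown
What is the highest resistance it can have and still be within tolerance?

Yellow → 4 (first significant figure)
Violet → 7 (second significant figure)
Red → 2 (third significant figure)
Green → ×10^5 multiplier
Brown → ±1% tolerance
472 × 100000 = 47200000 Ω
Highest = 47200000 × (1 + 1/100) = 47672000 Ω.

47672000 Ω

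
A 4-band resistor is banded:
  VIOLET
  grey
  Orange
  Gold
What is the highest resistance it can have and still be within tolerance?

81900 Ω

Violet → 7 (first significant figure)
Grey → 8 (second significant figure)
Orange → ×10^3 multiplier
Gold → ±5% tolerance
78 × 1000 = 78000 Ω
Highest = 78000 × (1 + 5/100) = 81900 Ω.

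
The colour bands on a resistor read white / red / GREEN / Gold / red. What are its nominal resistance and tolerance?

White → 9 (first significant figure)
Red → 2 (second significant figure)
Green → 5 (third significant figure)
Gold → ×0.1 multiplier
Red → ±2% tolerance
925 × 0.1 = 92.5 Ω

92.5 Ω ±2%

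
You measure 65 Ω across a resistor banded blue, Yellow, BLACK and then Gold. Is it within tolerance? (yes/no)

yes

Blue → 6 (first significant figure)
Yellow → 4 (second significant figure)
Black → ×1 multiplier
Gold → ±5% tolerance
64 × 1 = 64 Ω
Allowed range: 60.8 Ω to 67.2 Ω.
65 Ω lies inside that range.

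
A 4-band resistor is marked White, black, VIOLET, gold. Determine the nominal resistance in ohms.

White → 9 (first significant figure)
Black → 0 (second significant figure)
Violet → ×10^7 multiplier
90 × 10000000 = 900000000 Ω

900000000 Ω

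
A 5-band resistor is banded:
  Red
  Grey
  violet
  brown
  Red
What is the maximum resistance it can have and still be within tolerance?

2927.4 Ω

Red → 2 (first significant figure)
Grey → 8 (second significant figure)
Violet → 7 (third significant figure)
Brown → ×10 multiplier
Red → ±2% tolerance
287 × 10 = 2870 Ω
Maximum = 2870 × (1 + 2/100) = 2927.4 Ω.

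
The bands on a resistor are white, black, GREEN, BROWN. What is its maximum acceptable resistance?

9090000 Ω

White → 9 (first significant figure)
Black → 0 (second significant figure)
Green → ×10^5 multiplier
Brown → ±1% tolerance
90 × 100000 = 9000000 Ω
Maximum = 9000000 × (1 + 1/100) = 9090000 Ω.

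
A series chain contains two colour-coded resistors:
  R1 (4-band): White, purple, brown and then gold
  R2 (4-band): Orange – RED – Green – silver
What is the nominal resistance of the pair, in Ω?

R1: white, violet → 97; brown ×10 → 970 Ω.
R2: orange, red → 32; green ×10^5 → 3200000 Ω.
Series: 970 + 3200000 = 3200970 Ω.

3200970 Ω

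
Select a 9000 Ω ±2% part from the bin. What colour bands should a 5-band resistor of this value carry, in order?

9000 Ω = 900 × 10^1.
9 → white
0 → black
0 → black
Multiplier 10^1 → brown.
±2% tolerance → red.

white, black, black, brown, red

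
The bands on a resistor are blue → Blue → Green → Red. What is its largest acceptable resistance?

6732000 Ω

Blue → 6 (first significant figure)
Blue → 6 (second significant figure)
Green → ×10^5 multiplier
Red → ±2% tolerance
66 × 100000 = 6600000 Ω
Largest = 6600000 × (1 + 2/100) = 6732000 Ω.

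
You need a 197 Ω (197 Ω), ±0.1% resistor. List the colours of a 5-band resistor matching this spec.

197 Ω = 197 × 10^0.
1 → brown
9 → white
7 → violet
Multiplier 10^0 → black.
±0.1% tolerance → violet.

brown, white, violet, black, violet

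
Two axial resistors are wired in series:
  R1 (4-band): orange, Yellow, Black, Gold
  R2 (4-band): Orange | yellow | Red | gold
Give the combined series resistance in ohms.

3434 Ω

R1: orange, yellow → 34; black ×1 → 34 Ω.
R2: orange, yellow → 34; red ×10^2 → 3400 Ω.
Series: 34 + 3400 = 3434 Ω.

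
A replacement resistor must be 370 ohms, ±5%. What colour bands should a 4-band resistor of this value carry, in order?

370 Ω = 37 × 10^1.
3 → orange
7 → violet
Multiplier 10^1 → brown.
±5% tolerance → gold.

orange, violet, brown, gold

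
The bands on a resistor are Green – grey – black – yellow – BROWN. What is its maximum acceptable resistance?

5858000 Ω

Green → 5 (first significant figure)
Grey → 8 (second significant figure)
Black → 0 (third significant figure)
Yellow → ×10^4 multiplier
Brown → ±1% tolerance
580 × 10000 = 5800000 Ω
Maximum = 5800000 × (1 + 1/100) = 5858000 Ω.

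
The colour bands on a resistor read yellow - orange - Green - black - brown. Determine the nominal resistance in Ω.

435 Ω

Yellow → 4 (first significant figure)
Orange → 3 (second significant figure)
Green → 5 (third significant figure)
Black → ×1 multiplier
435 × 1 = 435 Ω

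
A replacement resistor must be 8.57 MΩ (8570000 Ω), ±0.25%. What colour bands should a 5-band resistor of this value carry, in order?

grey, green, violet, yellow, blue

8570000 Ω = 857 × 10^4.
8 → grey
5 → green
7 → violet
Multiplier 10^4 → yellow.
±0.25% tolerance → blue.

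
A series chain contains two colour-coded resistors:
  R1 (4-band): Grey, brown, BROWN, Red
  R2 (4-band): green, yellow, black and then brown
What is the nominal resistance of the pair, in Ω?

R1: grey, brown → 81; brown ×10 → 810 Ω.
R2: green, yellow → 54; black ×1 → 54 Ω.
Series: 810 + 54 = 864 Ω.

864 Ω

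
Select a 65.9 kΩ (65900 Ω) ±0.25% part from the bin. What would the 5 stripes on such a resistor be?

65900 Ω = 659 × 10^2.
6 → blue
5 → green
9 → white
Multiplier 10^2 → red.
±0.25% tolerance → blue.

blue, green, white, red, blue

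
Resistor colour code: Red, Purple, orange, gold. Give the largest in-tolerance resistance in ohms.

Red → 2 (first significant figure)
Violet → 7 (second significant figure)
Orange → ×10^3 multiplier
Gold → ±5% tolerance
27 × 1000 = 27000 Ω
Largest = 27000 × (1 + 5/100) = 28350 Ω.

28350 Ω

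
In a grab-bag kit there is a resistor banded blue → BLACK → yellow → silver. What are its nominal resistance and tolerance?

600000 Ω ±10%

Blue → 6 (first significant figure)
Black → 0 (second significant figure)
Yellow → ×10^4 multiplier
Silver → ±10% tolerance
60 × 10000 = 600000 Ω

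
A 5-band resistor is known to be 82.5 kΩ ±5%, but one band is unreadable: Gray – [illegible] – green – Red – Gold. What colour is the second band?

red

82500 Ω = 825 × 10^2.
The second band gives digit 2 of the significand, and 2 is red.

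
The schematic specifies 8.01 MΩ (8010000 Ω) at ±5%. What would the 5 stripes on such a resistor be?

grey, black, brown, yellow, gold

8010000 Ω = 801 × 10^4.
8 → grey
0 → black
1 → brown
Multiplier 10^4 → yellow.
±5% tolerance → gold.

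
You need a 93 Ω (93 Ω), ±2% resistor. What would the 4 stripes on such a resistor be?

white, orange, black, red

93 Ω = 93 × 10^0.
9 → white
3 → orange
Multiplier 10^0 → black.
±2% tolerance → red.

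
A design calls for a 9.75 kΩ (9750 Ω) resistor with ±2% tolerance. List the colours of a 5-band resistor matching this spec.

9750 Ω = 975 × 10^1.
9 → white
7 → violet
5 → green
Multiplier 10^1 → brown.
±2% tolerance → red.

white, violet, green, brown, red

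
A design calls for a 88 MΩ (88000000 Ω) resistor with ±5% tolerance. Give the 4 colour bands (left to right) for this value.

grey, grey, blue, gold

88000000 Ω = 88 × 10^6.
8 → grey
8 → grey
Multiplier 10^6 → blue.
±5% tolerance → gold.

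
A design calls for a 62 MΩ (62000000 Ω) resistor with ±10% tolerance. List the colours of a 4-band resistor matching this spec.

62000000 Ω = 62 × 10^6.
6 → blue
2 → red
Multiplier 10^6 → blue.
±10% tolerance → silver.

blue, red, blue, silver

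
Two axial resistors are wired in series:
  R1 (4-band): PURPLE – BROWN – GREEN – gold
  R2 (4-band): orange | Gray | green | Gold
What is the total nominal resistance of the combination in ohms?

10900000 Ω

R1: violet, brown → 71; green ×10^5 → 7100000 Ω.
R2: orange, grey → 38; green ×10^5 → 3800000 Ω.
Series: 7100000 + 3800000 = 10900000 Ω.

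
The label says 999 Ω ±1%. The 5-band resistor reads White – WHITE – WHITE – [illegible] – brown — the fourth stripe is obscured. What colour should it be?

black

999 Ω = 999 × 10^0.
The fourth band is the multiplier, 10^0, which is black.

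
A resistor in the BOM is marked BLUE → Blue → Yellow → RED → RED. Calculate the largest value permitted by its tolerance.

Blue → 6 (first significant figure)
Blue → 6 (second significant figure)
Yellow → 4 (third significant figure)
Red → ×10^2 multiplier
Red → ±2% tolerance
664 × 100 = 66400 Ω
Largest = 66400 × (1 + 2/100) = 67728 Ω.

67728 Ω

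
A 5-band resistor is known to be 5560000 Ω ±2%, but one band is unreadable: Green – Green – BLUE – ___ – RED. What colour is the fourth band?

5560000 Ω = 556 × 10^4.
The fourth band is the multiplier, 10^4, which is yellow.

yellow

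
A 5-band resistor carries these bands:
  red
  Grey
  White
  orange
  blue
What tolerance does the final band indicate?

±0.25%

The last band, blue, is the tolerance band.
Blue corresponds to ±0.25%.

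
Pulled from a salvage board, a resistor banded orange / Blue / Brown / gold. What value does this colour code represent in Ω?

Orange → 3 (first significant figure)
Blue → 6 (second significant figure)
Brown → ×10 multiplier
36 × 10 = 360 Ω

360 Ω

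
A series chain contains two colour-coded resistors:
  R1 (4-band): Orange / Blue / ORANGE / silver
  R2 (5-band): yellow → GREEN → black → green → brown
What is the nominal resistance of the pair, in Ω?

R1: orange, blue → 36; orange ×10^3 → 36000 Ω.
R2: yellow, green, black → 450; green ×10^5 → 45000000 Ω.
Series: 36000 + 45000000 = 45036000 Ω.

45036000 Ω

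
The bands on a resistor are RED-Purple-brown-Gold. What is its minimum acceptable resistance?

Red → 2 (first significant figure)
Violet → 7 (second significant figure)
Brown → ×10 multiplier
Gold → ±5% tolerance
27 × 10 = 270 Ω
Minimum = 270 × (1 − 5/100) = 256.5 Ω.

256.5 Ω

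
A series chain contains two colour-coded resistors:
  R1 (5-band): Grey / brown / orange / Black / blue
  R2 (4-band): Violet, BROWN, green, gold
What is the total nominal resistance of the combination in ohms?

R1: grey, brown, orange → 813; black ×1 → 813 Ω.
R2: violet, brown → 71; green ×10^5 → 7100000 Ω.
Series: 813 + 7100000 = 7100813 Ω.

7100813 Ω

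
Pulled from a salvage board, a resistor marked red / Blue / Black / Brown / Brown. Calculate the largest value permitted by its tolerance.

2626 Ω

Red → 2 (first significant figure)
Blue → 6 (second significant figure)
Black → 0 (third significant figure)
Brown → ×10 multiplier
Brown → ±1% tolerance
260 × 10 = 2600 Ω
Largest = 2600 × (1 + 1/100) = 2626 Ω.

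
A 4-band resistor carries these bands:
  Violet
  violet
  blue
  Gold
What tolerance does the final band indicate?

The last band, gold, is the tolerance band.
Gold corresponds to ±5%.

±5%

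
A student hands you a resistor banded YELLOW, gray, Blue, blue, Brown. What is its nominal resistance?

486000000 Ω

Yellow → 4 (first significant figure)
Grey → 8 (second significant figure)
Blue → 6 (third significant figure)
Blue → ×10^6 multiplier
486 × 1000000 = 486000000 Ω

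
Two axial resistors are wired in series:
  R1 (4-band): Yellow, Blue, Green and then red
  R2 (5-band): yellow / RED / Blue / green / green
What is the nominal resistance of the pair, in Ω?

47200000 Ω

R1: yellow, blue → 46; green ×10^5 → 4600000 Ω.
R2: yellow, red, blue → 426; green ×10^5 → 42600000 Ω.
Series: 4600000 + 42600000 = 47200000 Ω.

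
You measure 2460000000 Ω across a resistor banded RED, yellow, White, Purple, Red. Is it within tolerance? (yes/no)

yes

Red → 2 (first significant figure)
Yellow → 4 (second significant figure)
White → 9 (third significant figure)
Violet → ×10^7 multiplier
Red → ±2% tolerance
249 × 10000000 = 2490000000 Ω
Allowed range: 2440200000 Ω to 2539800000 Ω.
2460000000 Ω lies inside that range.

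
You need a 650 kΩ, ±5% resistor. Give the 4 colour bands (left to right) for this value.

blue, green, yellow, gold

650000 Ω = 65 × 10^4.
6 → blue
5 → green
Multiplier 10^4 → yellow.
±5% tolerance → gold.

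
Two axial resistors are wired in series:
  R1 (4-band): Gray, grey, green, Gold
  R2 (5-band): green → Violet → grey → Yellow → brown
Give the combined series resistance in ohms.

14580000 Ω

R1: grey, grey → 88; green ×10^5 → 8800000 Ω.
R2: green, violet, grey → 578; yellow ×10^4 → 5780000 Ω.
Series: 8800000 + 5780000 = 14580000 Ω.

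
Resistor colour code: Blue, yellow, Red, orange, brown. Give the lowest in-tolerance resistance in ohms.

Blue → 6 (first significant figure)
Yellow → 4 (second significant figure)
Red → 2 (third significant figure)
Orange → ×10^3 multiplier
Brown → ±1% tolerance
642 × 1000 = 642000 Ω
Lowest = 642000 × (1 − 1/100) = 635580 Ω.

635580 Ω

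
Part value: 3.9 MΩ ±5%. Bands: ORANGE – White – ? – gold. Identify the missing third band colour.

3900000 Ω = 39 × 10^5.
The third band is the multiplier, 10^5, which is green.

green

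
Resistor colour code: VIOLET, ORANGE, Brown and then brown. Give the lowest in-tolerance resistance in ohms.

Violet → 7 (first significant figure)
Orange → 3 (second significant figure)
Brown → ×10 multiplier
Brown → ±1% tolerance
73 × 10 = 730 Ω
Lowest = 730 × (1 − 1/100) = 722.7 Ω.

722.7 Ω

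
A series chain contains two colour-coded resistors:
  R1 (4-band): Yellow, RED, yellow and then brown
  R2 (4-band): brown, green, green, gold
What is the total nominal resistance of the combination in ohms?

R1: yellow, red → 42; yellow ×10^4 → 420000 Ω.
R2: brown, green → 15; green ×10^5 → 1500000 Ω.
Series: 420000 + 1500000 = 1920000 Ω.

1920000 Ω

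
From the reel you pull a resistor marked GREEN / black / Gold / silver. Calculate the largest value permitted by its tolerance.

5.5 Ω

Green → 5 (first significant figure)
Black → 0 (second significant figure)
Gold → ×0.1 multiplier
Silver → ±10% tolerance
50 × 0.1 = 5 Ω
Largest = 5 × (1 + 10/100) = 5.5 Ω.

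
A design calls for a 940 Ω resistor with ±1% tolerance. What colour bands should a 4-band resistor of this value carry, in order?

white, yellow, brown, brown

940 Ω = 94 × 10^1.
9 → white
4 → yellow
Multiplier 10^1 → brown.
±1% tolerance → brown.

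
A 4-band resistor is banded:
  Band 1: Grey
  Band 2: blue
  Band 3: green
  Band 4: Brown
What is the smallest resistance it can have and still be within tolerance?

Grey → 8 (first significant figure)
Blue → 6 (second significant figure)
Green → ×10^5 multiplier
Brown → ±1% tolerance
86 × 100000 = 8600000 Ω
Smallest = 8600000 × (1 − 1/100) = 8514000 Ω.

8514000 Ω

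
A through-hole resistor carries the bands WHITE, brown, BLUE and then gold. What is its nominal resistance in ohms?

White → 9 (first significant figure)
Brown → 1 (second significant figure)
Blue → ×10^6 multiplier
91 × 1000000 = 91000000 Ω

91000000 Ω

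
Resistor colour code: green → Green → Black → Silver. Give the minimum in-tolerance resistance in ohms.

49.5 Ω

Green → 5 (first significant figure)
Green → 5 (second significant figure)
Black → ×1 multiplier
Silver → ±10% tolerance
55 × 1 = 55 Ω
Minimum = 55 × (1 − 10/100) = 49.5 Ω.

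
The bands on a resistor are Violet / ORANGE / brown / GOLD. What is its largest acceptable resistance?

Violet → 7 (first significant figure)
Orange → 3 (second significant figure)
Brown → ×10 multiplier
Gold → ±5% tolerance
73 × 10 = 730 Ω
Largest = 730 × (1 + 5/100) = 766.5 Ω.

766.5 Ω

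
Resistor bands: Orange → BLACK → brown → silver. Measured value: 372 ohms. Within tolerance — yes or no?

no

Orange → 3 (first significant figure)
Black → 0 (second significant figure)
Brown → ×10 multiplier
Silver → ±10% tolerance
30 × 10 = 300 Ω
Allowed range: 270 Ω to 330 Ω.
372 ohms lies outside that range.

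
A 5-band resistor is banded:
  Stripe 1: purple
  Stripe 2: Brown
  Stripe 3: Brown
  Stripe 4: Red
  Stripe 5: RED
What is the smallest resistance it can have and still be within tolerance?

Violet → 7 (first significant figure)
Brown → 1 (second significant figure)
Brown → 1 (third significant figure)
Red → ×10^2 multiplier
Red → ±2% tolerance
711 × 100 = 71100 Ω
Smallest = 71100 × (1 − 2/100) = 69678 Ω.

69678 Ω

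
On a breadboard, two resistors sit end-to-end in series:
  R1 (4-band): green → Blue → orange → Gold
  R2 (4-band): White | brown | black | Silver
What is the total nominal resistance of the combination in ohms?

56091 Ω

R1: green, blue → 56; orange ×10^3 → 56000 Ω.
R2: white, brown → 91; black ×1 → 91 Ω.
Series: 56000 + 91 = 56091 Ω.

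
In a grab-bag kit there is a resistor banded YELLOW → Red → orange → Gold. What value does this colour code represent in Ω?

Yellow → 4 (first significant figure)
Red → 2 (second significant figure)
Orange → ×10^3 multiplier
42 × 1000 = 42000 Ω

42000 Ω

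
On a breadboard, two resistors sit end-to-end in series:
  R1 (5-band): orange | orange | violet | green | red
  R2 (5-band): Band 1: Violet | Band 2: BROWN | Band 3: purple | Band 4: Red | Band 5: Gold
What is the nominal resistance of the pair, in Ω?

R1: orange, orange, violet → 337; green ×10^5 → 33700000 Ω.
R2: violet, brown, violet → 717; red ×10^2 → 71700 Ω.
Series: 33700000 + 71700 = 33771700 Ω.

33771700 Ω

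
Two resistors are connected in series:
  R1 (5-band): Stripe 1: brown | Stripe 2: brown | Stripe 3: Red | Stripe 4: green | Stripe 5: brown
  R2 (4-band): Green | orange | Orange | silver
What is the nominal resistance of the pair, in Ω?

11253000 Ω

R1: brown, brown, red → 112; green ×10^5 → 11200000 Ω.
R2: green, orange → 53; orange ×10^3 → 53000 Ω.
Series: 11200000 + 53000 = 11253000 Ω.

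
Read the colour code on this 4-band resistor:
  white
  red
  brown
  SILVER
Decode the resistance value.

920 Ω

White → 9 (first significant figure)
Red → 2 (second significant figure)
Brown → ×10 multiplier
92 × 10 = 920 Ω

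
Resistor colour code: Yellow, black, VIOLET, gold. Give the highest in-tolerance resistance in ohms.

Yellow → 4 (first significant figure)
Black → 0 (second significant figure)
Violet → ×10^7 multiplier
Gold → ±5% tolerance
40 × 10000000 = 400000000 Ω
Highest = 400000000 × (1 + 5/100) = 420000000 Ω.

420000000 Ω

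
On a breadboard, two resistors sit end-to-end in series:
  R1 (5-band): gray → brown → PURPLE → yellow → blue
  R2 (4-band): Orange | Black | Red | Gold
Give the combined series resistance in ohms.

R1: grey, brown, violet → 817; yellow ×10^4 → 8170000 Ω.
R2: orange, black → 30; red ×10^2 → 3000 Ω.
Series: 8170000 + 3000 = 8173000 Ω.

8173000 Ω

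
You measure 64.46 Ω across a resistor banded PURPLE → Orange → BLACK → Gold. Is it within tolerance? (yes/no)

Violet → 7 (first significant figure)
Orange → 3 (second significant figure)
Black → ×1 multiplier
Gold → ±5% tolerance
73 × 1 = 73 Ω
Allowed range: 69.35 Ω to 76.65 Ω.
64.46 Ω lies outside that range.

no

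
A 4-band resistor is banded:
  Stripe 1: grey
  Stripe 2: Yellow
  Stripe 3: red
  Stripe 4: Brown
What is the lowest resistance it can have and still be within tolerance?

8316 Ω

Grey → 8 (first significant figure)
Yellow → 4 (second significant figure)
Red → ×10^2 multiplier
Brown → ±1% tolerance
84 × 100 = 8400 Ω
Lowest = 8400 × (1 − 1/100) = 8316 Ω.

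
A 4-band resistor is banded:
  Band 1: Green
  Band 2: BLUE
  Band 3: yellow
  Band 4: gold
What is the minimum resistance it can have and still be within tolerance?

532000 Ω

Green → 5 (first significant figure)
Blue → 6 (second significant figure)
Yellow → ×10^4 multiplier
Gold → ±5% tolerance
56 × 10000 = 560000 Ω
Minimum = 560000 × (1 − 5/100) = 532000 Ω.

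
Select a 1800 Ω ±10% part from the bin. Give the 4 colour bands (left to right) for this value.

1800 Ω = 18 × 10^2.
1 → brown
8 → grey
Multiplier 10^2 → red.
±10% tolerance → silver.

brown, grey, red, silver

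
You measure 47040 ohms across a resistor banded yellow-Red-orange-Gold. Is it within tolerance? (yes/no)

Yellow → 4 (first significant figure)
Red → 2 (second significant figure)
Orange → ×10^3 multiplier
Gold → ±5% tolerance
42 × 1000 = 42000 Ω
Allowed range: 39900 Ω to 44100 Ω.
47040 ohms lies outside that range.

no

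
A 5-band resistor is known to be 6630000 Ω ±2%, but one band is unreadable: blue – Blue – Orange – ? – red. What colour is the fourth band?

6630000 Ω = 663 × 10^4.
The fourth band is the multiplier, 10^4, which is yellow.

yellow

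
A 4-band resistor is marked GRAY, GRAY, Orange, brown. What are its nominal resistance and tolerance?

88000 Ω ±1%

Grey → 8 (first significant figure)
Grey → 8 (second significant figure)
Orange → ×10^3 multiplier
Brown → ±1% tolerance
88 × 1000 = 88000 Ω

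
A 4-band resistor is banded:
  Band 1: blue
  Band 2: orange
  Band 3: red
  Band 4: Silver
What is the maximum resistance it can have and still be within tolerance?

6930 Ω

Blue → 6 (first significant figure)
Orange → 3 (second significant figure)
Red → ×10^2 multiplier
Silver → ±10% tolerance
63 × 100 = 6300 Ω
Maximum = 6300 × (1 + 10/100) = 6930 Ω.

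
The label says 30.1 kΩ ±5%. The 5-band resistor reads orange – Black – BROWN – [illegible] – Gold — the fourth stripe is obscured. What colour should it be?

30100 Ω = 301 × 10^2.
The fourth band is the multiplier, 10^2, which is red.

red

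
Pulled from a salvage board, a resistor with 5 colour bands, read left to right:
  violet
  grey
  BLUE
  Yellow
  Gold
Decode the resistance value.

Violet → 7 (first significant figure)
Grey → 8 (second significant figure)
Blue → 6 (third significant figure)
Yellow → ×10^4 multiplier
786 × 10000 = 7860000 Ω

7860000 Ω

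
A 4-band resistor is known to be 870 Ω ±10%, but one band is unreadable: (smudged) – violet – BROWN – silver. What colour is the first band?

870 Ω = 87 × 10^1.
The first band gives digit 8 of the significand, and 8 is grey.

grey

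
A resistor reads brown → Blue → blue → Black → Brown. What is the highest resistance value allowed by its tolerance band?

Brown → 1 (first significant figure)
Blue → 6 (second significant figure)
Blue → 6 (third significant figure)
Black → ×1 multiplier
Brown → ±1% tolerance
166 × 1 = 166 Ω
Highest = 166 × (1 + 1/100) = 167.66 Ω.

167.66 Ω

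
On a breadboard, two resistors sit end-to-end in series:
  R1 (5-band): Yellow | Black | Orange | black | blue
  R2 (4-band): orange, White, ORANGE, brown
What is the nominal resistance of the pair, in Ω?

39403 Ω

R1: yellow, black, orange → 403; black ×1 → 403 Ω.
R2: orange, white → 39; orange ×10^3 → 39000 Ω.
Series: 403 + 39000 = 39403 Ω.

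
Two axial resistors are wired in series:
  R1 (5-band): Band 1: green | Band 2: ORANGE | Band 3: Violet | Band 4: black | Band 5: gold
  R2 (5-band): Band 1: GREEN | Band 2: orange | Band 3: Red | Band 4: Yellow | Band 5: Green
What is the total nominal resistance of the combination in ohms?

5320537 Ω

R1: green, orange, violet → 537; black ×1 → 537 Ω.
R2: green, orange, red → 532; yellow ×10^4 → 5320000 Ω.
Series: 537 + 5320000 = 5320537 Ω.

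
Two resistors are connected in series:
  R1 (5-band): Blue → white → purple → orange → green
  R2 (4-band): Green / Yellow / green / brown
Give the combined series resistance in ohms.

R1: blue, white, violet → 697; orange ×10^3 → 697000 Ω.
R2: green, yellow → 54; green ×10^5 → 5400000 Ω.
Series: 697000 + 5400000 = 6097000 Ω.

6097000 Ω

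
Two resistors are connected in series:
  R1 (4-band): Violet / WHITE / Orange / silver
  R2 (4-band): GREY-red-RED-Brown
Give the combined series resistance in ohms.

R1: violet, white → 79; orange ×10^3 → 79000 Ω.
R2: grey, red → 82; red ×10^2 → 8200 Ω.
Series: 79000 + 8200 = 87200 Ω.

87200 Ω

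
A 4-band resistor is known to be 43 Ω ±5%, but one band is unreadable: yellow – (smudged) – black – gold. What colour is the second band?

43 Ω = 43 × 10^0.
The second band gives digit 3 of the significand, and 3 is orange.

orange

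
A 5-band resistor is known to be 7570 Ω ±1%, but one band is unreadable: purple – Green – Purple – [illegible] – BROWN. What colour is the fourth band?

7570 Ω = 757 × 10^1.
The fourth band is the multiplier, 10^1, which is brown.

brown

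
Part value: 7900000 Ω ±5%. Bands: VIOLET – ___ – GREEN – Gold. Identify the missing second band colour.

white

7900000 Ω = 79 × 10^5.
The second band gives digit 9 of the significand, and 9 is white.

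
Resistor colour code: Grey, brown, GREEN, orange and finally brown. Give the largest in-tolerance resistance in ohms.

823150 Ω

Grey → 8 (first significant figure)
Brown → 1 (second significant figure)
Green → 5 (third significant figure)
Orange → ×10^3 multiplier
Brown → ±1% tolerance
815 × 1000 = 815000 Ω
Largest = 815000 × (1 + 1/100) = 823150 Ω.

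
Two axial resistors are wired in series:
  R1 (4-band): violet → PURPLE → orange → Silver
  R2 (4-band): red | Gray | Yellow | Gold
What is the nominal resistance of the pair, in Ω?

357000 Ω

R1: violet, violet → 77; orange ×10^3 → 77000 Ω.
R2: red, grey → 28; yellow ×10^4 → 280000 Ω.
Series: 77000 + 280000 = 357000 Ω.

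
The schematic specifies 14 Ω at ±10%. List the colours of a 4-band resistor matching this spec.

14 Ω = 14 × 10^0.
1 → brown
4 → yellow
Multiplier 10^0 → black.
±10% tolerance → silver.

brown, yellow, black, silver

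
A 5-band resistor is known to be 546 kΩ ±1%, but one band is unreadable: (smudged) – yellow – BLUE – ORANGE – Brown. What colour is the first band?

green

546000 Ω = 546 × 10^3.
The first band gives digit 5 of the significand, and 5 is green.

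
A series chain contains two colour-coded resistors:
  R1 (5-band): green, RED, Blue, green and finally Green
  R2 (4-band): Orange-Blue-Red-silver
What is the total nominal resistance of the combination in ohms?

52603600 Ω

R1: green, red, blue → 526; green ×10^5 → 52600000 Ω.
R2: orange, blue → 36; red ×10^2 → 3600 Ω.
Series: 52600000 + 3600 = 52603600 Ω.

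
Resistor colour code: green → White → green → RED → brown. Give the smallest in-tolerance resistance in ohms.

Green → 5 (first significant figure)
White → 9 (second significant figure)
Green → 5 (third significant figure)
Red → ×10^2 multiplier
Brown → ±1% tolerance
595 × 100 = 59500 Ω
Smallest = 59500 × (1 − 1/100) = 58905 Ω.

58905 Ω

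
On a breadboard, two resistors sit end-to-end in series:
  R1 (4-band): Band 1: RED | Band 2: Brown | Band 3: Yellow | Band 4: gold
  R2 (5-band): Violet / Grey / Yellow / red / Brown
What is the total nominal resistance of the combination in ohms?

288400 Ω

R1: red, brown → 21; yellow ×10^4 → 210000 Ω.
R2: violet, grey, yellow → 784; red ×10^2 → 78400 Ω.
Series: 210000 + 78400 = 288400 Ω.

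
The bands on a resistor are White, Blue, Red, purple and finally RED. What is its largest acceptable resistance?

9812400000 Ω

White → 9 (first significant figure)
Blue → 6 (second significant figure)
Red → 2 (third significant figure)
Violet → ×10^7 multiplier
Red → ±2% tolerance
962 × 10000000 = 9620000000 Ω
Largest = 9620000000 × (1 + 2/100) = 9812400000 Ω.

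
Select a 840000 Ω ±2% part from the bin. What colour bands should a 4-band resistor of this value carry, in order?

grey, yellow, yellow, red

840000 Ω = 84 × 10^4.
8 → grey
4 → yellow
Multiplier 10^4 → yellow.
±2% tolerance → red.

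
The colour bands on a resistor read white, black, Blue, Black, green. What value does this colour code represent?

White → 9 (first significant figure)
Black → 0 (second significant figure)
Blue → 6 (third significant figure)
Black → ×1 multiplier
906 × 1 = 906 Ω

906 Ω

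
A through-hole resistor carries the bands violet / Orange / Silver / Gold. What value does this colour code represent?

Violet → 7 (first significant figure)
Orange → 3 (second significant figure)
Silver → ×0.01 multiplier
73 × 0.01 = 0.73 Ω

0.73 Ω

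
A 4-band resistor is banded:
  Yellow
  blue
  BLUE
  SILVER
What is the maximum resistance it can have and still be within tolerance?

50600000 Ω

Yellow → 4 (first significant figure)
Blue → 6 (second significant figure)
Blue → ×10^6 multiplier
Silver → ±10% tolerance
46 × 1000000 = 46000000 Ω
Maximum = 46000000 × (1 + 10/100) = 50600000 Ω.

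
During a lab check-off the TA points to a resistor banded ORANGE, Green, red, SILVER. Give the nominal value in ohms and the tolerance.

Orange → 3 (first significant figure)
Green → 5 (second significant figure)
Red → ×10^2 multiplier
Silver → ±10% tolerance
35 × 100 = 3500 Ω

3500 Ω ±10%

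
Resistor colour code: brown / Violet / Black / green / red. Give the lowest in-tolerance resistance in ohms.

16660000 Ω

Brown → 1 (first significant figure)
Violet → 7 (second significant figure)
Black → 0 (third significant figure)
Green → ×10^5 multiplier
Red → ±2% tolerance
170 × 100000 = 17000000 Ω
Lowest = 17000000 × (1 − 2/100) = 16660000 Ω.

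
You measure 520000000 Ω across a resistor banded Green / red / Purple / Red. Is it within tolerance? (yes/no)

Green → 5 (first significant figure)
Red → 2 (second significant figure)
Violet → ×10^7 multiplier
Red → ±2% tolerance
52 × 10000000 = 520000000 Ω
Allowed range: 509600000 Ω to 530400000 Ω.
520000000 Ω lies inside that range.

yes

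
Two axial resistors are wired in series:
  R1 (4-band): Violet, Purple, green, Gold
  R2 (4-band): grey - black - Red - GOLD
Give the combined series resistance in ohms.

7708000 Ω

R1: violet, violet → 77; green ×10^5 → 7700000 Ω.
R2: grey, black → 80; red ×10^2 → 8000 Ω.
Series: 7700000 + 8000 = 7708000 Ω.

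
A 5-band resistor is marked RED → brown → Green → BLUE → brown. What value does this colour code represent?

215000000 Ω

Red → 2 (first significant figure)
Brown → 1 (second significant figure)
Green → 5 (third significant figure)
Blue → ×10^6 multiplier
215 × 1000000 = 215000000 Ω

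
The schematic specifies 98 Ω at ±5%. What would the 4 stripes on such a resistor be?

98 Ω = 98 × 10^0.
9 → white
8 → grey
Multiplier 10^0 → black.
±5% tolerance → gold.

white, grey, black, gold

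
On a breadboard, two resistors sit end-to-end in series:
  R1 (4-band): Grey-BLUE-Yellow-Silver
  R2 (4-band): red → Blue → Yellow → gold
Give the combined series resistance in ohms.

R1: grey, blue → 86; yellow ×10^4 → 860000 Ω.
R2: red, blue → 26; yellow ×10^4 → 260000 Ω.
Series: 860000 + 260000 = 1120000 Ω.

1120000 Ω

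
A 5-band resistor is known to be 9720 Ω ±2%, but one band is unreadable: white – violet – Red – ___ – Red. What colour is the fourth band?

9720 Ω = 972 × 10^1.
The fourth band is the multiplier, 10^1, which is brown.

brown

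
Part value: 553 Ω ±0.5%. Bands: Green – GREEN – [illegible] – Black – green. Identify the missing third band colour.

orange

553 Ω = 553 × 10^0.
The third band gives digit 3 of the significand, and 3 is orange.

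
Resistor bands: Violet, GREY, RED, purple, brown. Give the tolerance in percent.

The last band, brown, is the tolerance band.
Brown corresponds to ±1%.

±1%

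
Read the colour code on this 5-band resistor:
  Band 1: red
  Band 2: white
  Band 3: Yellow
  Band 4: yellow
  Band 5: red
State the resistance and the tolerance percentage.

Red → 2 (first significant figure)
White → 9 (second significant figure)
Yellow → 4 (third significant figure)
Yellow → ×10^4 multiplier
Red → ±2% tolerance
294 × 10000 = 2940000 Ω

2940000 Ω ±2%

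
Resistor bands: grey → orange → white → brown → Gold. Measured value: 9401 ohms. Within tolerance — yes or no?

no

Grey → 8 (first significant figure)
Orange → 3 (second significant figure)
White → 9 (third significant figure)
Brown → ×10 multiplier
Gold → ±5% tolerance
839 × 10 = 8390 Ω
Allowed range: 7970.5 Ω to 8809.5 Ω.
9401 ohms lies outside that range.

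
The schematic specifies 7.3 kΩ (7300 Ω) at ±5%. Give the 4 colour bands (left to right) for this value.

7300 Ω = 73 × 10^2.
7 → violet
3 → orange
Multiplier 10^2 → red.
±5% tolerance → gold.

violet, orange, red, gold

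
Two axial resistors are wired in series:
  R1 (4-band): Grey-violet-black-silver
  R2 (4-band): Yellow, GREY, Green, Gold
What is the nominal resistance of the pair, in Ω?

R1: grey, violet → 87; black ×1 → 87 Ω.
R2: yellow, grey → 48; green ×10^5 → 4800000 Ω.
Series: 87 + 4800000 = 4800087 Ω.

4800087 Ω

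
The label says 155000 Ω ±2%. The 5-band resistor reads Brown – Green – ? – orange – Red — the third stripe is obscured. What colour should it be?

green

155000 Ω = 155 × 10^3.
The third band gives digit 5 of the significand, and 5 is green.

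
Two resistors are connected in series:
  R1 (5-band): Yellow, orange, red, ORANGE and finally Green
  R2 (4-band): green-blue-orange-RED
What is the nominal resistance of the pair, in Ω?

488000 Ω

R1: yellow, orange, red → 432; orange ×10^3 → 432000 Ω.
R2: green, blue → 56; orange ×10^3 → 56000 Ω.
Series: 432000 + 56000 = 488000 Ω.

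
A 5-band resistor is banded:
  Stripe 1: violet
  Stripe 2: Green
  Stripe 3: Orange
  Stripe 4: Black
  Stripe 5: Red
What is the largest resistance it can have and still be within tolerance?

768.06 Ω

Violet → 7 (first significant figure)
Green → 5 (second significant figure)
Orange → 3 (third significant figure)
Black → ×1 multiplier
Red → ±2% tolerance
753 × 1 = 753 Ω
Largest = 753 × (1 + 2/100) = 768.06 Ω.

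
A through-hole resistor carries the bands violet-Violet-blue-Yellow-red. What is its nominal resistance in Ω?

7760000 Ω

Violet → 7 (first significant figure)
Violet → 7 (second significant figure)
Blue → 6 (third significant figure)
Yellow → ×10^4 multiplier
776 × 10000 = 7760000 Ω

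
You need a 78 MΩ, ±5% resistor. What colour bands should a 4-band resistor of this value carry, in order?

78000000 Ω = 78 × 10^6.
7 → violet
8 → grey
Multiplier 10^6 → blue.
±5% tolerance → gold.

violet, grey, blue, gold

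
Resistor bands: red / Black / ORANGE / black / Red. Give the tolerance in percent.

±2%

The last band, red, is the tolerance band.
Red corresponds to ±2%.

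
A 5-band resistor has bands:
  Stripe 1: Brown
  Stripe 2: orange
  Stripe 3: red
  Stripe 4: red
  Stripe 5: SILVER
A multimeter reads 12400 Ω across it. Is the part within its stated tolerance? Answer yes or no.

yes

Brown → 1 (first significant figure)
Orange → 3 (second significant figure)
Red → 2 (third significant figure)
Red → ×10^2 multiplier
Silver → ±10% tolerance
132 × 100 = 13200 Ω
Allowed range: 11880 Ω to 14520 Ω.
12400 Ω lies inside that range.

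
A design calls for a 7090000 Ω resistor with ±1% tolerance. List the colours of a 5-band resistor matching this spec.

violet, black, white, yellow, brown

7090000 Ω = 709 × 10^4.
7 → violet
0 → black
9 → white
Multiplier 10^4 → yellow.
±1% tolerance → brown.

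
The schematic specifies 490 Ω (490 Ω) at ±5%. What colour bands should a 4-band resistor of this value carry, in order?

yellow, white, brown, gold

490 Ω = 49 × 10^1.
4 → yellow
9 → white
Multiplier 10^1 → brown.
±5% tolerance → gold.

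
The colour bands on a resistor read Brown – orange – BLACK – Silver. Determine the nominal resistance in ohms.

Brown → 1 (first significant figure)
Orange → 3 (second significant figure)
Black → ×1 multiplier
13 × 1 = 13 Ω

13 Ω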